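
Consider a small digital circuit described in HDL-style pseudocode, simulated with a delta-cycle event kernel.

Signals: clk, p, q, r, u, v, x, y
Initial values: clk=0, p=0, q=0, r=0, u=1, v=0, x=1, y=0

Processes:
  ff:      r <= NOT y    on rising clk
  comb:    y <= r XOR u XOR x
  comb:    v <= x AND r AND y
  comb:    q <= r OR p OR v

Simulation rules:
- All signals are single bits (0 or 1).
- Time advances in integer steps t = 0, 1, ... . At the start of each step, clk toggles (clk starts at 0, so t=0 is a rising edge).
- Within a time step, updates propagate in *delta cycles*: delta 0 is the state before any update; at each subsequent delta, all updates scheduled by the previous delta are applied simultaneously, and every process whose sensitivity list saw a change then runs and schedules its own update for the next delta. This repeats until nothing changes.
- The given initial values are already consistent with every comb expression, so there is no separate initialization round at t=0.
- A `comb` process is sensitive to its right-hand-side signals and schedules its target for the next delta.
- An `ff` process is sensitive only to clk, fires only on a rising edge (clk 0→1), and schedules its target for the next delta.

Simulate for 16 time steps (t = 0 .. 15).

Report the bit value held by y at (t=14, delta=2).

[bits: x,r,clk,q,y,p,v,u]
t=0: Δ0=10000001 Δ1=10100001 Δ2=11100001 Δ3=11111001 Δ4=11111011 | 4Δ
t=1: Δ0=11111011 Δ1=11011011 | 1Δ
t=2: Δ0=11011011 Δ1=11111011 Δ2=10111011 Δ3=10110001 Δ4=10100001 | 4Δ
t=3: Δ0=10100001 Δ1=10000001 | 1Δ
t=4: Δ0=10000001 Δ1=10100001 Δ2=11100001 Δ3=11111001 Δ4=11111011 | 4Δ
t=5: Δ0=11111011 Δ1=11011011 | 1Δ
t=6: Δ0=11011011 Δ1=11111011 Δ2=10111011 Δ3=10110001 Δ4=10100001 | 4Δ
t=7: Δ0=10100001 Δ1=10000001 | 1Δ
t=8: Δ0=10000001 Δ1=10100001 Δ2=11100001 Δ3=11111001 Δ4=11111011 | 4Δ
t=9: Δ0=11111011 Δ1=11011011 | 1Δ
t=10: Δ0=11011011 Δ1=11111011 Δ2=10111011 Δ3=10110001 Δ4=10100001 | 4Δ
t=11: Δ0=10100001 Δ1=10000001 | 1Δ
t=12: Δ0=10000001 Δ1=10100001 Δ2=11100001 Δ3=11111001 Δ4=11111011 | 4Δ
t=13: Δ0=11111011 Δ1=11011011 | 1Δ
t=14: Δ0=11011011 Δ1=11111011 Δ2=10111011 Δ3=10110001 Δ4=10100001 | 4Δ
t=15: Δ0=10100001 Δ1=10000001 | 1Δ

1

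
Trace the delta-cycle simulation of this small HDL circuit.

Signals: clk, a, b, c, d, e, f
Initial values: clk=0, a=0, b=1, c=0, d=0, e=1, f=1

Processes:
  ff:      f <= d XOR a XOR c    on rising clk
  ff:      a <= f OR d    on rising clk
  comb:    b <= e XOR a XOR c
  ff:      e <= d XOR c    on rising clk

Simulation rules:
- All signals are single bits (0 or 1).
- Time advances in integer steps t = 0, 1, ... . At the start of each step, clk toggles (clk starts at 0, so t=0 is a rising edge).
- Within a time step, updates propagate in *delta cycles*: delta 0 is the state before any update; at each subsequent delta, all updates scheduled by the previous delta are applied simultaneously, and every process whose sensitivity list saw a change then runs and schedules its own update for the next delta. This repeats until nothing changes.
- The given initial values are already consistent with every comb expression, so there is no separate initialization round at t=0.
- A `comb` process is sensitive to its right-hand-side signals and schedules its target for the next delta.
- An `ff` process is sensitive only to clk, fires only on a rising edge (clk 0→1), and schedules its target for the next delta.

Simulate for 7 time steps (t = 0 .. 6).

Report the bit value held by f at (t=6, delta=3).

[bits: b,d,e,c,a,clk,f]
t=0: Δ0=1010001 Δ1=1010011 Δ2=1000110 | 2Δ
t=1: Δ0=1000110 Δ1=1000100 | 1Δ
t=2: Δ0=1000100 Δ1=1000110 Δ2=1000011 Δ3=0000011 | 3Δ
t=3: Δ0=0000011 Δ1=0000001 | 1Δ
t=4: Δ0=0000001 Δ1=0000011 Δ2=0000110 Δ3=1000110 | 3Δ
t=5: Δ0=1000110 Δ1=1000100 | 1Δ
t=6: Δ0=1000100 Δ1=1000110 Δ2=1000011 Δ3=0000011 | 3Δ

1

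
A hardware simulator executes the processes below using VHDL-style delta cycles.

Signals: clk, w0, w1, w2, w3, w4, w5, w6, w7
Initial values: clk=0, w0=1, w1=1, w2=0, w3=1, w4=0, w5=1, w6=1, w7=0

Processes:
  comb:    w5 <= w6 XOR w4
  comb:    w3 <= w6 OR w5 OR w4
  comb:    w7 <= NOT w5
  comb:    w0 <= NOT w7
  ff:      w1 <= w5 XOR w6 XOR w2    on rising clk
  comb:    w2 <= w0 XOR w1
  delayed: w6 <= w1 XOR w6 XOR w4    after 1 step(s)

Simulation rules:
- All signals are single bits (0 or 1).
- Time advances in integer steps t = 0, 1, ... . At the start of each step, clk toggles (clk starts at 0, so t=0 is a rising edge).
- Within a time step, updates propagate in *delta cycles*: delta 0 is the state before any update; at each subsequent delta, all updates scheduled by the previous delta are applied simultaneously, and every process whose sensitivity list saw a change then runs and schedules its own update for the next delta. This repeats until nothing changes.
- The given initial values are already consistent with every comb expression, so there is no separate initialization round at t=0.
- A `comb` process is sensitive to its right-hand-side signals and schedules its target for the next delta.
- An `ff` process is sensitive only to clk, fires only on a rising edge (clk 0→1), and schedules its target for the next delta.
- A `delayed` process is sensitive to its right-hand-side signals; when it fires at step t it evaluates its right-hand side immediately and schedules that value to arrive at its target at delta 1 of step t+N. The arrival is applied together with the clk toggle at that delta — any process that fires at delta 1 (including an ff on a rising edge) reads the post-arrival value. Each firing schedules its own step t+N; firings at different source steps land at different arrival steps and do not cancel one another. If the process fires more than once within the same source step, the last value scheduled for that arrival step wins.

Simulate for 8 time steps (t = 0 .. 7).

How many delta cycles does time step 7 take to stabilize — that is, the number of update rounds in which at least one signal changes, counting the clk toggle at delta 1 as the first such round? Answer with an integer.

[bits: w6,w1,w2,w3,w7,w4,clk,w0,w5]
t=0: Δ0=110100011 Δ1=110100111 Δ2=100100111 Δ3=101100111 | 3Δ
t=1: Δ0=101100111 Δ1=101100011 | 1Δ
t=2: Δ0=101100011 Δ1=101100111 Δ2=111100111 Δ3=110100111 | 3Δ
t=3: Δ0=110100111 Δ1=010100011 Δ2=010100010 Δ3=010010010 Δ4=010010000 Δ5=011010000 | 5Δ
t=4: Δ0=011010000 Δ1=111010100 Δ2=101110101 Δ3=100100101 Δ4=100100111 Δ5=101100111 | 5Δ
t=5: Δ0=101100111 Δ1=101100011 | 1Δ
t=6: Δ0=101100011 Δ1=101100111 Δ2=111100111 Δ3=110100111 | 3Δ
t=7: Δ0=110100111 Δ1=010100011 Δ2=010100010 Δ3=010010010 Δ4=010010000 Δ5=011010000 | 5Δ

5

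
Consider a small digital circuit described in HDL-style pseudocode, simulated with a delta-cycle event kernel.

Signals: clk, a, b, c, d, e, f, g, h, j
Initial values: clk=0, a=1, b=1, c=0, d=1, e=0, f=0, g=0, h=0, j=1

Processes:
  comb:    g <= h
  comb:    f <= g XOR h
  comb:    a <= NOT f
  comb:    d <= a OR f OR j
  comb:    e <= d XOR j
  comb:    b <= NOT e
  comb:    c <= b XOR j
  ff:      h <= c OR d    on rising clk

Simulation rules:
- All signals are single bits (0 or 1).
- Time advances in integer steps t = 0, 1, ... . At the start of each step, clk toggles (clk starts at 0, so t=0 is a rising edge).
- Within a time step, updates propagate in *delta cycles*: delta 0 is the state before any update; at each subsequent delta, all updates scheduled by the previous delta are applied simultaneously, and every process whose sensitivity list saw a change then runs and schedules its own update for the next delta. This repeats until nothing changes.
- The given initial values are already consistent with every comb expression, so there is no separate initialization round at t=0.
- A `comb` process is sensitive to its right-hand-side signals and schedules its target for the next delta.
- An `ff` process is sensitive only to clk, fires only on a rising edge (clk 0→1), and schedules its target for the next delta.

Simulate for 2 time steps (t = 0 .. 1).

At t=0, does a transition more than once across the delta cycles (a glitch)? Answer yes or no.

yes

t0.Δ0 a=1 b=1 f=0 j=1 h=0 e=0 d=1 clk=0 g=0 c=0
t0.Δ1 a=1 b=1 f=0 j=1 h=0 e=0 d=1 clk=1 g=0 c=0
t0.Δ2 a=1 b=1 f=0 j=1 h=1 e=0 d=1 clk=1 g=0 c=0
t0.Δ3 a=1 b=1 f=1 j=1 h=1 e=0 d=1 clk=1 g=1 c=0
t0.Δ4 a=0 b=1 f=0 j=1 h=1 e=0 d=1 clk=1 g=1 c=0
t0.Δ5 a=1 b=1 f=0 j=1 h=1 e=0 d=1 clk=1 g=1 c=0
t1.Δ0 a=1 b=1 f=0 j=1 h=1 e=0 d=1 clk=1 g=1 c=0
t1.Δ1 a=1 b=1 f=0 j=1 h=1 e=0 d=1 clk=0 g=1 c=0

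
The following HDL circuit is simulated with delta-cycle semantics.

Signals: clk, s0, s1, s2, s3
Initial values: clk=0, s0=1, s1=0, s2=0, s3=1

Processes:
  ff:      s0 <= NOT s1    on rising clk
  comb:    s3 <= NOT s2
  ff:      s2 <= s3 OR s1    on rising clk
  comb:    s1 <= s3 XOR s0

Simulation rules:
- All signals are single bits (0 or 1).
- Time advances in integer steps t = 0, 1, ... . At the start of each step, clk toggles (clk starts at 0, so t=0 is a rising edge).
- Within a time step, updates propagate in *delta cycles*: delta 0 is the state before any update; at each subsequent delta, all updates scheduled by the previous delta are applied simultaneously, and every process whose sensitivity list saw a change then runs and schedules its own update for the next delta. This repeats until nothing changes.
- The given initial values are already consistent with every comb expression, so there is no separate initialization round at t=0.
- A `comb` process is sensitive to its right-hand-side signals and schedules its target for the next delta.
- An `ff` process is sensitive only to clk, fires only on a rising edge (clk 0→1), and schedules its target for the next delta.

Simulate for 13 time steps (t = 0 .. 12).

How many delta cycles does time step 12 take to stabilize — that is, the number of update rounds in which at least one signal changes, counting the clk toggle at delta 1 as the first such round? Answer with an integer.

[bits: clk,s0,s2,s1,s3]
t=0: Δ0=01001 Δ1=11001 Δ2=11101 Δ3=11100 Δ4=11110 | 4Δ
t=1: Δ0=11110 Δ1=01110 | 1Δ
t=2: Δ0=01110 Δ1=11110 Δ2=10110 Δ3=10100 | 3Δ
t=3: Δ0=10100 Δ1=00100 | 1Δ
t=4: Δ0=00100 Δ1=10100 Δ2=11000 Δ3=11011 Δ4=11001 | 4Δ
t=5: Δ0=11001 Δ1=01001 | 1Δ
t=6: Δ0=01001 Δ1=11001 Δ2=11101 Δ3=11100 Δ4=11110 | 4Δ
t=7: Δ0=11110 Δ1=01110 | 1Δ
t=8: Δ0=01110 Δ1=11110 Δ2=10110 Δ3=10100 | 3Δ
t=9: Δ0=10100 Δ1=00100 | 1Δ
t=10: Δ0=00100 Δ1=10100 Δ2=11000 Δ3=11011 Δ4=11001 | 4Δ
t=11: Δ0=11001 Δ1=01001 | 1Δ
t=12: Δ0=01001 Δ1=11001 Δ2=11101 Δ3=11100 Δ4=11110 | 4Δ

4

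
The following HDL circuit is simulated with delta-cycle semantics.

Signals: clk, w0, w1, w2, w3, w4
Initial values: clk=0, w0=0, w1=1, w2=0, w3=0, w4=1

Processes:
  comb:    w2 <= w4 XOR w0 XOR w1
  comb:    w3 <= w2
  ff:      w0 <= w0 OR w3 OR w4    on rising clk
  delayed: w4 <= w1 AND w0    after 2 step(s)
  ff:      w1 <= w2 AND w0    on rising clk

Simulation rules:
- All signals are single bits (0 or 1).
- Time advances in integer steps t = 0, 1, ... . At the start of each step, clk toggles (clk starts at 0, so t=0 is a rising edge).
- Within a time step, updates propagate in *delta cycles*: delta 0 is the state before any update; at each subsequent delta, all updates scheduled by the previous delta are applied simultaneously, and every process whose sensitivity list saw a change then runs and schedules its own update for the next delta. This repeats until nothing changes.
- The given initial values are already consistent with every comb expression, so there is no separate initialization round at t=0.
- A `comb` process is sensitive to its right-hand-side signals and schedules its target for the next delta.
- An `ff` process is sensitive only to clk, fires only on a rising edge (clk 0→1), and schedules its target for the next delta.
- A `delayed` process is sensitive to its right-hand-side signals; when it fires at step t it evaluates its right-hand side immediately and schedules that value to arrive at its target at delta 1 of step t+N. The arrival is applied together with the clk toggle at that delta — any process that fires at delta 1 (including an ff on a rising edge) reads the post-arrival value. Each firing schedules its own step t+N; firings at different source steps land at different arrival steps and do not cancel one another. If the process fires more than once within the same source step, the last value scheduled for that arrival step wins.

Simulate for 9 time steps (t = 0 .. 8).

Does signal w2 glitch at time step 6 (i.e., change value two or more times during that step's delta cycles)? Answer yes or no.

t0.Δ0 w0=0 w4=1 w2=0 clk=0 w1=1 w3=0
t0.Δ1 w0=0 w4=1 w2=0 clk=1 w1=1 w3=0
t0.Δ2 w0=1 w4=1 w2=0 clk=1 w1=0 w3=0
t1.Δ0 w0=1 w4=1 w2=0 clk=1 w1=0 w3=0
t1.Δ1 w0=1 w4=1 w2=0 clk=0 w1=0 w3=0
t2.Δ0 w0=1 w4=1 w2=0 clk=0 w1=0 w3=0
t2.Δ1 w0=1 w4=0 w2=0 clk=1 w1=0 w3=0
t2.Δ2 w0=1 w4=0 w2=1 clk=1 w1=0 w3=0
t2.Δ3 w0=1 w4=0 w2=1 clk=1 w1=0 w3=1
t3.Δ0 w0=1 w4=0 w2=1 clk=1 w1=0 w3=1
t3.Δ1 w0=1 w4=0 w2=1 clk=0 w1=0 w3=1
t4.Δ0 w0=1 w4=0 w2=1 clk=0 w1=0 w3=1
t4.Δ1 w0=1 w4=0 w2=1 clk=1 w1=0 w3=1
t4.Δ2 w0=1 w4=0 w2=1 clk=1 w1=1 w3=1
t4.Δ3 w0=1 w4=0 w2=0 clk=1 w1=1 w3=1
t4.Δ4 w0=1 w4=0 w2=0 clk=1 w1=1 w3=0
t5.Δ0 w0=1 w4=0 w2=0 clk=1 w1=1 w3=0
t5.Δ1 w0=1 w4=0 w2=0 clk=0 w1=1 w3=0
t6.Δ0 w0=1 w4=0 w2=0 clk=0 w1=1 w3=0
t6.Δ1 w0=1 w4=1 w2=0 clk=1 w1=1 w3=0
t6.Δ2 w0=1 w4=1 w2=1 clk=1 w1=0 w3=0
t6.Δ3 w0=1 w4=1 w2=0 clk=1 w1=0 w3=1
t6.Δ4 w0=1 w4=1 w2=0 clk=1 w1=0 w3=0
t7.Δ0 w0=1 w4=1 w2=0 clk=1 w1=0 w3=0
t7.Δ1 w0=1 w4=1 w2=0 clk=0 w1=0 w3=0
t8.Δ0 w0=1 w4=1 w2=0 clk=0 w1=0 w3=0
t8.Δ1 w0=1 w4=0 w2=0 clk=1 w1=0 w3=0
t8.Δ2 w0=1 w4=0 w2=1 clk=1 w1=0 w3=0
t8.Δ3 w0=1 w4=0 w2=1 clk=1 w1=0 w3=1

yes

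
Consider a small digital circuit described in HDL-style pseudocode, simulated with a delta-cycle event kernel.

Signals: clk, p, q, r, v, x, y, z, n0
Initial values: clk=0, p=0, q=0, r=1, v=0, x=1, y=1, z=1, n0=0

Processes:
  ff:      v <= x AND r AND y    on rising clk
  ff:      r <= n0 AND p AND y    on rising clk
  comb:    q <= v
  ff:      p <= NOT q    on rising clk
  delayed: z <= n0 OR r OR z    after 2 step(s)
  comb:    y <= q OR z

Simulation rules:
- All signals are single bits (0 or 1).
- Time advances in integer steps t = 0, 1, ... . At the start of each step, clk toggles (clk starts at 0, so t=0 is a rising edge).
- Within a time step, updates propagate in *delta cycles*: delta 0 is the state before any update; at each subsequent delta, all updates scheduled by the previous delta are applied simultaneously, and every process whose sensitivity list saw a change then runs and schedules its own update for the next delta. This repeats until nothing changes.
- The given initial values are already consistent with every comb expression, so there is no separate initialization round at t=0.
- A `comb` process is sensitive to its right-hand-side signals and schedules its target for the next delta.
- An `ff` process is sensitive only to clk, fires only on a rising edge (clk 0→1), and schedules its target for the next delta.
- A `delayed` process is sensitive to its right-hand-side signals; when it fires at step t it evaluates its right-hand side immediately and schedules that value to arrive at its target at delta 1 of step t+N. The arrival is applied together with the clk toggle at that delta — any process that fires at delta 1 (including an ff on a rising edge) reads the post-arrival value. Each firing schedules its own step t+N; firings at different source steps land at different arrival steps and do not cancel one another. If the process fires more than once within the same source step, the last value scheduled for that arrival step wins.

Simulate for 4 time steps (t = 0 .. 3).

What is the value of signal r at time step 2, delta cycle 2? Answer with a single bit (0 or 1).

0

t0.Δ0 p=0 x=1 n0=0 y=1 z=1 clk=0 v=0 r=1 q=0
t0.Δ1 p=0 x=1 n0=0 y=1 z=1 clk=1 v=0 r=1 q=0
t0.Δ2 p=1 x=1 n0=0 y=1 z=1 clk=1 v=1 r=0 q=0
t0.Δ3 p=1 x=1 n0=0 y=1 z=1 clk=1 v=1 r=0 q=1
t1.Δ0 p=1 x=1 n0=0 y=1 z=1 clk=1 v=1 r=0 q=1
t1.Δ1 p=1 x=1 n0=0 y=1 z=1 clk=0 v=1 r=0 q=1
t2.Δ0 p=1 x=1 n0=0 y=1 z=1 clk=0 v=1 r=0 q=1
t2.Δ1 p=1 x=1 n0=0 y=1 z=1 clk=1 v=1 r=0 q=1
t2.Δ2 p=0 x=1 n0=0 y=1 z=1 clk=1 v=0 r=0 q=1
t2.Δ3 p=0 x=1 n0=0 y=1 z=1 clk=1 v=0 r=0 q=0
t3.Δ0 p=0 x=1 n0=0 y=1 z=1 clk=1 v=0 r=0 q=0
t3.Δ1 p=0 x=1 n0=0 y=1 z=1 clk=0 v=0 r=0 q=0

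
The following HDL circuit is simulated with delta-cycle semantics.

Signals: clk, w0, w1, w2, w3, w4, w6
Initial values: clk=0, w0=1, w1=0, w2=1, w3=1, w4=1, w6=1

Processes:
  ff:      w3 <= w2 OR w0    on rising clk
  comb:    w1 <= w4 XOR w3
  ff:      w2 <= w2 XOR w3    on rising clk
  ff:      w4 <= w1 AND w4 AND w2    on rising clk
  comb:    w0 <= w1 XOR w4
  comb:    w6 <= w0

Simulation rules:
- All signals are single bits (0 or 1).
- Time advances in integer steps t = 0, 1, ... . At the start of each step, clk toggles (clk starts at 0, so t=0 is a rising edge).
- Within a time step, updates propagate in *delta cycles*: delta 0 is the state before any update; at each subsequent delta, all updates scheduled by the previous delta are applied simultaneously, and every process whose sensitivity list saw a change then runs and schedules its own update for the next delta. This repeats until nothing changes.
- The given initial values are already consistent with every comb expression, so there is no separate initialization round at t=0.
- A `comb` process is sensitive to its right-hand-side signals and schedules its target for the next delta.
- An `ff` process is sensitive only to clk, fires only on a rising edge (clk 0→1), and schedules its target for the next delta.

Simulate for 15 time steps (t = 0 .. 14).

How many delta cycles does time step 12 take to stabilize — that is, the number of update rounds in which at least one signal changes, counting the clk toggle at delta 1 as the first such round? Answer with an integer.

2

t0.Δ0 w1=0 w3=1 w4=1 w2=1 w6=1 clk=0 w0=1
t0.Δ1 w1=0 w3=1 w4=1 w2=1 w6=1 clk=1 w0=1
t0.Δ2 w1=0 w3=1 w4=0 w2=0 w6=1 clk=1 w0=1
t0.Δ3 w1=1 w3=1 w4=0 w2=0 w6=1 clk=1 w0=0
t0.Δ4 w1=1 w3=1 w4=0 w2=0 w6=0 clk=1 w0=1
t0.Δ5 w1=1 w3=1 w4=0 w2=0 w6=1 clk=1 w0=1
t1.Δ0 w1=1 w3=1 w4=0 w2=0 w6=1 clk=1 w0=1
t1.Δ1 w1=1 w3=1 w4=0 w2=0 w6=1 clk=0 w0=1
t2.Δ0 w1=1 w3=1 w4=0 w2=0 w6=1 clk=0 w0=1
t2.Δ1 w1=1 w3=1 w4=0 w2=0 w6=1 clk=1 w0=1
t2.Δ2 w1=1 w3=1 w4=0 w2=1 w6=1 clk=1 w0=1
t3.Δ0 w1=1 w3=1 w4=0 w2=1 w6=1 clk=1 w0=1
t3.Δ1 w1=1 w3=1 w4=0 w2=1 w6=1 clk=0 w0=1
t4.Δ0 w1=1 w3=1 w4=0 w2=1 w6=1 clk=0 w0=1
t4.Δ1 w1=1 w3=1 w4=0 w2=1 w6=1 clk=1 w0=1
t4.Δ2 w1=1 w3=1 w4=0 w2=0 w6=1 clk=1 w0=1
t5.Δ0 w1=1 w3=1 w4=0 w2=0 w6=1 clk=1 w0=1
t5.Δ1 w1=1 w3=1 w4=0 w2=0 w6=1 clk=0 w0=1
t6.Δ0 w1=1 w3=1 w4=0 w2=0 w6=1 clk=0 w0=1
t6.Δ1 w1=1 w3=1 w4=0 w2=0 w6=1 clk=1 w0=1
t6.Δ2 w1=1 w3=1 w4=0 w2=1 w6=1 clk=1 w0=1
t7.Δ0 w1=1 w3=1 w4=0 w2=1 w6=1 clk=1 w0=1
t7.Δ1 w1=1 w3=1 w4=0 w2=1 w6=1 clk=0 w0=1
t8.Δ0 w1=1 w3=1 w4=0 w2=1 w6=1 clk=0 w0=1
t8.Δ1 w1=1 w3=1 w4=0 w2=1 w6=1 clk=1 w0=1
t8.Δ2 w1=1 w3=1 w4=0 w2=0 w6=1 clk=1 w0=1
t9.Δ0 w1=1 w3=1 w4=0 w2=0 w6=1 clk=1 w0=1
t9.Δ1 w1=1 w3=1 w4=0 w2=0 w6=1 clk=0 w0=1
t10.Δ0 w1=1 w3=1 w4=0 w2=0 w6=1 clk=0 w0=1
t10.Δ1 w1=1 w3=1 w4=0 w2=0 w6=1 clk=1 w0=1
t10.Δ2 w1=1 w3=1 w4=0 w2=1 w6=1 clk=1 w0=1
t11.Δ0 w1=1 w3=1 w4=0 w2=1 w6=1 clk=1 w0=1
t11.Δ1 w1=1 w3=1 w4=0 w2=1 w6=1 clk=0 w0=1
t12.Δ0 w1=1 w3=1 w4=0 w2=1 w6=1 clk=0 w0=1
t12.Δ1 w1=1 w3=1 w4=0 w2=1 w6=1 clk=1 w0=1
t12.Δ2 w1=1 w3=1 w4=0 w2=0 w6=1 clk=1 w0=1
t13.Δ0 w1=1 w3=1 w4=0 w2=0 w6=1 clk=1 w0=1
t13.Δ1 w1=1 w3=1 w4=0 w2=0 w6=1 clk=0 w0=1
t14.Δ0 w1=1 w3=1 w4=0 w2=0 w6=1 clk=0 w0=1
t14.Δ1 w1=1 w3=1 w4=0 w2=0 w6=1 clk=1 w0=1
t14.Δ2 w1=1 w3=1 w4=0 w2=1 w6=1 clk=1 w0=1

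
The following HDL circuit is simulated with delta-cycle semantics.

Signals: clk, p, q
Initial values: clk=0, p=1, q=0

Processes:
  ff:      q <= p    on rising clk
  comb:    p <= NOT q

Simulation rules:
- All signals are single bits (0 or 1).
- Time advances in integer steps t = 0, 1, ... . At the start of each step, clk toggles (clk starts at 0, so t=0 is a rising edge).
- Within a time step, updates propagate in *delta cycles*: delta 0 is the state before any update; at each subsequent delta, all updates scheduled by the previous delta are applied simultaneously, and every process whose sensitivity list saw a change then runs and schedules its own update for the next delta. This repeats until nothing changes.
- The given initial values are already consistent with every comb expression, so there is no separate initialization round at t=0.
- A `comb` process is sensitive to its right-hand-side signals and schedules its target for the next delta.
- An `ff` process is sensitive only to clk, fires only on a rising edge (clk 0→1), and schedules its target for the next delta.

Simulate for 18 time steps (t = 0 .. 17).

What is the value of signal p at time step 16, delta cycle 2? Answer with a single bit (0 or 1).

[bits: q,clk,p]
t=0: Δ0=001 Δ1=011 Δ2=111 Δ3=110 | 3Δ
t=1: Δ0=110 Δ1=100 | 1Δ
t=2: Δ0=100 Δ1=110 Δ2=010 Δ3=011 | 3Δ
t=3: Δ0=011 Δ1=001 | 1Δ
t=4: Δ0=001 Δ1=011 Δ2=111 Δ3=110 | 3Δ
t=5: Δ0=110 Δ1=100 | 1Δ
t=6: Δ0=100 Δ1=110 Δ2=010 Δ3=011 | 3Δ
t=7: Δ0=011 Δ1=001 | 1Δ
t=8: Δ0=001 Δ1=011 Δ2=111 Δ3=110 | 3Δ
t=9: Δ0=110 Δ1=100 | 1Δ
t=10: Δ0=100 Δ1=110 Δ2=010 Δ3=011 | 3Δ
t=11: Δ0=011 Δ1=001 | 1Δ
t=12: Δ0=001 Δ1=011 Δ2=111 Δ3=110 | 3Δ
t=13: Δ0=110 Δ1=100 | 1Δ
t=14: Δ0=100 Δ1=110 Δ2=010 Δ3=011 | 3Δ
t=15: Δ0=011 Δ1=001 | 1Δ
t=16: Δ0=001 Δ1=011 Δ2=111 Δ3=110 | 3Δ
t=17: Δ0=110 Δ1=100 | 1Δ

1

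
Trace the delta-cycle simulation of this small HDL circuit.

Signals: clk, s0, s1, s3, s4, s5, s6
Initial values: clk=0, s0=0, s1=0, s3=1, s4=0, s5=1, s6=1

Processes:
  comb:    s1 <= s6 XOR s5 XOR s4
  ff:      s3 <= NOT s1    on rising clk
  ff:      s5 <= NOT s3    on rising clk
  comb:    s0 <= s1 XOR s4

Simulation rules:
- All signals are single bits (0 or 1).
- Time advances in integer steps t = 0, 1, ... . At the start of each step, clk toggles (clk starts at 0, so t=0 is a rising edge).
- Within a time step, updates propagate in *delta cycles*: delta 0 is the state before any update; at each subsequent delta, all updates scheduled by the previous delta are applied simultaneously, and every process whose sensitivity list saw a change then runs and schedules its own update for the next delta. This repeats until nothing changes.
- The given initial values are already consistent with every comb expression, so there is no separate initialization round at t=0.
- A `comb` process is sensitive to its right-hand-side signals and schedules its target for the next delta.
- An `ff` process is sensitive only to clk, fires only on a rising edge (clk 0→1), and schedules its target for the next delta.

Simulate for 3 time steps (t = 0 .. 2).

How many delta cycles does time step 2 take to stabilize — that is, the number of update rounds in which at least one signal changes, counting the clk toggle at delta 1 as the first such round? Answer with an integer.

t=0 Δ0: s5=1 s4=0 s6=1 s0=0 clk=0 s3=1 s1=0
  Δ1: clk:0→1
  Δ2: s5:1→0
  Δ3: s1:0→1
  Δ4: s0:0→1
  (4Δ to stable)
t=1 Δ0: s5=0 s4=0 s6=1 s0=1 clk=1 s3=1 s1=1
  Δ1: clk:1→0
  (1Δ to stable)
t=2 Δ0: s5=0 s4=0 s6=1 s0=1 clk=0 s3=1 s1=1
  Δ1: clk:0→1
  Δ2: s3:1→0
  (2Δ to stable)

2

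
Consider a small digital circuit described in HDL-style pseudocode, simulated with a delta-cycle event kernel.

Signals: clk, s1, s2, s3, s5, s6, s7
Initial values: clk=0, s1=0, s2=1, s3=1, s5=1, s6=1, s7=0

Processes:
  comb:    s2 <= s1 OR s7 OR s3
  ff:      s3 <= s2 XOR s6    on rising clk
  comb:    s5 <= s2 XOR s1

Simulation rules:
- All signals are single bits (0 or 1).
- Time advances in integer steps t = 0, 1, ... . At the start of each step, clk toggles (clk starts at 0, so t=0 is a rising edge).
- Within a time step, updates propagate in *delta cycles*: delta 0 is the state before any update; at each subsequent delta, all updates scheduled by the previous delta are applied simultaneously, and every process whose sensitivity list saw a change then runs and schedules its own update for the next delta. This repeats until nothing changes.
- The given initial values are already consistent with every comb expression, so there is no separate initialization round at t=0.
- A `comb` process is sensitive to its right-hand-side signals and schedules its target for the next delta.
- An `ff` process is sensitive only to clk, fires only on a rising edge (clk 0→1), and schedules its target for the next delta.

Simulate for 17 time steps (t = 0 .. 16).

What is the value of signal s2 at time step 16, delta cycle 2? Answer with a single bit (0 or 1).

t=0 Δ0: s5=1 s6=1 s1=0 s7=0 s3=1 clk=0 s2=1
  Δ1: clk:0→1
  Δ2: s3:1→0
  Δ3: s2:1→0
  Δ4: s5:1→0
  (4Δ to stable)
t=1 Δ0: s5=0 s6=1 s1=0 s7=0 s3=0 clk=1 s2=0
  Δ1: clk:1→0
  (1Δ to stable)
t=2 Δ0: s5=0 s6=1 s1=0 s7=0 s3=0 clk=0 s2=0
  Δ1: clk:0→1
  Δ2: s3:0→1
  Δ3: s2:0→1
  Δ4: s5:0→1
  (4Δ to stable)
t=3 Δ0: s5=1 s6=1 s1=0 s7=0 s3=1 clk=1 s2=1
  Δ1: clk:1→0
  (1Δ to stable)
t=4 Δ0: s5=1 s6=1 s1=0 s7=0 s3=1 clk=0 s2=1
  Δ1: clk:0→1
  Δ2: s3:1→0
  Δ3: s2:1→0
  Δ4: s5:1→0
  (4Δ to stable)
t=5 Δ0: s5=0 s6=1 s1=0 s7=0 s3=0 clk=1 s2=0
  Δ1: clk:1→0
  (1Δ to stable)
t=6 Δ0: s5=0 s6=1 s1=0 s7=0 s3=0 clk=0 s2=0
  Δ1: clk:0→1
  Δ2: s3:0→1
  Δ3: s2:0→1
  Δ4: s5:0→1
  (4Δ to stable)
t=7 Δ0: s5=1 s6=1 s1=0 s7=0 s3=1 clk=1 s2=1
  Δ1: clk:1→0
  (1Δ to stable)
t=8 Δ0: s5=1 s6=1 s1=0 s7=0 s3=1 clk=0 s2=1
  Δ1: clk:0→1
  Δ2: s3:1→0
  Δ3: s2:1→0
  Δ4: s5:1→0
  (4Δ to stable)
t=9 Δ0: s5=0 s6=1 s1=0 s7=0 s3=0 clk=1 s2=0
  Δ1: clk:1→0
  (1Δ to stable)
t=10 Δ0: s5=0 s6=1 s1=0 s7=0 s3=0 clk=0 s2=0
  Δ1: clk:0→1
  Δ2: s3:0→1
  Δ3: s2:0→1
  Δ4: s5:0→1
  (4Δ to stable)
t=11 Δ0: s5=1 s6=1 s1=0 s7=0 s3=1 clk=1 s2=1
  Δ1: clk:1→0
  (1Δ to stable)
t=12 Δ0: s5=1 s6=1 s1=0 s7=0 s3=1 clk=0 s2=1
  Δ1: clk:0→1
  Δ2: s3:1→0
  Δ3: s2:1→0
  Δ4: s5:1→0
  (4Δ to stable)
t=13 Δ0: s5=0 s6=1 s1=0 s7=0 s3=0 clk=1 s2=0
  Δ1: clk:1→0
  (1Δ to stable)
t=14 Δ0: s5=0 s6=1 s1=0 s7=0 s3=0 clk=0 s2=0
  Δ1: clk:0→1
  Δ2: s3:0→1
  Δ3: s2:0→1
  Δ4: s5:0→1
  (4Δ to stable)
t=15 Δ0: s5=1 s6=1 s1=0 s7=0 s3=1 clk=1 s2=1
  Δ1: clk:1→0
  (1Δ to stable)
t=16 Δ0: s5=1 s6=1 s1=0 s7=0 s3=1 clk=0 s2=1
  Δ1: clk:0→1
  Δ2: s3:1→0
  Δ3: s2:1→0
  Δ4: s5:1→0
  (4Δ to stable)

1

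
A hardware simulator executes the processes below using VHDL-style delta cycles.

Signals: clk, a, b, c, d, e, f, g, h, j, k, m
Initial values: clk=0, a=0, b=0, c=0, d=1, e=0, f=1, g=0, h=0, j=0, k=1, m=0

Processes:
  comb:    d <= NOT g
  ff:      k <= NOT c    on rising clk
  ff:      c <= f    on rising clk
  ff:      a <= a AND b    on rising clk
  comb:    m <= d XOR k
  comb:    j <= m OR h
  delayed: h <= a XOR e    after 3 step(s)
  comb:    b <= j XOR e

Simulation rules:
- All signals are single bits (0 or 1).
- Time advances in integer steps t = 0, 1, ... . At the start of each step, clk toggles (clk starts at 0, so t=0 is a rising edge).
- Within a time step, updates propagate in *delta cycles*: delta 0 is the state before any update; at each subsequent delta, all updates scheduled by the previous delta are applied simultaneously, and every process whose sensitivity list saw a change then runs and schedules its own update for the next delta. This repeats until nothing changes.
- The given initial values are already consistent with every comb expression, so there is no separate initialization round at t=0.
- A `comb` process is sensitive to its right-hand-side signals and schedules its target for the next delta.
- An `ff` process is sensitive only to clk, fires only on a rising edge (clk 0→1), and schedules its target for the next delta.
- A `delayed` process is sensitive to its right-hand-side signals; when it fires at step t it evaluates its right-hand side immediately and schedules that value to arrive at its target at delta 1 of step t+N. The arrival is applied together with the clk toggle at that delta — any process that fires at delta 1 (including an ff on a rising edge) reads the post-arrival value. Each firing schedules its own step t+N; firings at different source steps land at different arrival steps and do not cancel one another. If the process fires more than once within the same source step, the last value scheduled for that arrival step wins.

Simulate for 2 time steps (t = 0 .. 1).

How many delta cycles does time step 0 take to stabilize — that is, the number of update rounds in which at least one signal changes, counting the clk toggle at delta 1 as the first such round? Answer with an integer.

t=0 Δ0: g=0 h=0 a=0 b=0 j=0 k=1 clk=0 f=1 d=1 c=0 m=0 e=0
  Δ1: clk:0→1
  Δ2: c:0→1
  (2Δ to stable)
t=1 Δ0: g=0 h=0 a=0 b=0 j=0 k=1 clk=1 f=1 d=1 c=1 m=0 e=0
  Δ1: clk:1→0
  (1Δ to stable)

2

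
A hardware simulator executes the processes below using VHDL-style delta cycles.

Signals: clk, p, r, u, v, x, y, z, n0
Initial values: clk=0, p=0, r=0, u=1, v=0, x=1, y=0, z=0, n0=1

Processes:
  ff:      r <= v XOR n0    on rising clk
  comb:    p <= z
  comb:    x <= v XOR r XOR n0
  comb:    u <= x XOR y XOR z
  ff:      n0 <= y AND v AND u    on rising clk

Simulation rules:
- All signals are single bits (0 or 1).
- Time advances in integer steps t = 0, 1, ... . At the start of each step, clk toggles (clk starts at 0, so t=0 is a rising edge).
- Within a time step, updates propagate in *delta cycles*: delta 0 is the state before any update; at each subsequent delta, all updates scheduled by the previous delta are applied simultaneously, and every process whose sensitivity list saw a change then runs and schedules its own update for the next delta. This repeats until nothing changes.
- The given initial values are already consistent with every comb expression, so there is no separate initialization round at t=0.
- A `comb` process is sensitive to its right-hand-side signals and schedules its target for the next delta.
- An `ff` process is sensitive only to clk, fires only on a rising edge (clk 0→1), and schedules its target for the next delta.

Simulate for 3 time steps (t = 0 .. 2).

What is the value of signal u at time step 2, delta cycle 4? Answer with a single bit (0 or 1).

0

t0.Δ0 p=0 u=1 r=0 n0=1 y=0 x=1 clk=0 z=0 v=0
t0.Δ1 p=0 u=1 r=0 n0=1 y=0 x=1 clk=1 z=0 v=0
t0.Δ2 p=0 u=1 r=1 n0=0 y=0 x=1 clk=1 z=0 v=0
t1.Δ0 p=0 u=1 r=1 n0=0 y=0 x=1 clk=1 z=0 v=0
t1.Δ1 p=0 u=1 r=1 n0=0 y=0 x=1 clk=0 z=0 v=0
t2.Δ0 p=0 u=1 r=1 n0=0 y=0 x=1 clk=0 z=0 v=0
t2.Δ1 p=0 u=1 r=1 n0=0 y=0 x=1 clk=1 z=0 v=0
t2.Δ2 p=0 u=1 r=0 n0=0 y=0 x=1 clk=1 z=0 v=0
t2.Δ3 p=0 u=1 r=0 n0=0 y=0 x=0 clk=1 z=0 v=0
t2.Δ4 p=0 u=0 r=0 n0=0 y=0 x=0 clk=1 z=0 v=0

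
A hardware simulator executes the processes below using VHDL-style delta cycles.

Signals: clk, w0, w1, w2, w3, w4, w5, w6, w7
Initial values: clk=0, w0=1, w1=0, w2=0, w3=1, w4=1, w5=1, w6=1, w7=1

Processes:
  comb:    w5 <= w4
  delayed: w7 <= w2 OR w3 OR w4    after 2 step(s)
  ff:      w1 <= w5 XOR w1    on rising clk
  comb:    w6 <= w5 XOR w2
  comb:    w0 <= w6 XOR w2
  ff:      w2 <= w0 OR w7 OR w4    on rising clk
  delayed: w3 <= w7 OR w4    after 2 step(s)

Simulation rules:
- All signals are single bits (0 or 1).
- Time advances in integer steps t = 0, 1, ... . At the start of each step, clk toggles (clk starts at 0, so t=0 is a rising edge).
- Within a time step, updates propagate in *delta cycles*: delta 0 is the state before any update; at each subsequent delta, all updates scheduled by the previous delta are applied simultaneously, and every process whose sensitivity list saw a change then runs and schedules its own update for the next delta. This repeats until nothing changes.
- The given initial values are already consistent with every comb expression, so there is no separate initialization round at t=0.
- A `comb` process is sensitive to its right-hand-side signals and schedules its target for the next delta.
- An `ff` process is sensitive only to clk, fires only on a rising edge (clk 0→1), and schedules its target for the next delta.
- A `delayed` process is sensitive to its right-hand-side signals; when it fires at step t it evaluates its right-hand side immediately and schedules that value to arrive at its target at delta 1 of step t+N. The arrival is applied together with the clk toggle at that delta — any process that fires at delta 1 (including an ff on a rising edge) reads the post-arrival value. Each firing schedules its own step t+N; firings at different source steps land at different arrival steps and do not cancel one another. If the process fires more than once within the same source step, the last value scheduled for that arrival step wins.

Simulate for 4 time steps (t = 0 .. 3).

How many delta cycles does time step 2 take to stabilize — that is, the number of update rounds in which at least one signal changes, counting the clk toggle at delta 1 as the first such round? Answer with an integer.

2

t=0 Δ0: w2=0 w3=1 w1=0 w6=1 w5=1 w4=1 clk=0 w7=1 w0=1
  Δ1: clk:0→1
  Δ2: w2:0→1, w1:0→1
  Δ3: w6:1→0, w0:1→0
  Δ4: w0:0→1
  (4Δ to stable)
t=1 Δ0: w2=1 w3=1 w1=1 w6=0 w5=1 w4=1 clk=1 w7=1 w0=1
  Δ1: clk:1→0
  (1Δ to stable)
t=2 Δ0: w2=1 w3=1 w1=1 w6=0 w5=1 w4=1 clk=0 w7=1 w0=1
  Δ1: clk:0→1
  Δ2: w1:1→0
  (2Δ to stable)
t=3 Δ0: w2=1 w3=1 w1=0 w6=0 w5=1 w4=1 clk=1 w7=1 w0=1
  Δ1: clk:1→0
  (1Δ to stable)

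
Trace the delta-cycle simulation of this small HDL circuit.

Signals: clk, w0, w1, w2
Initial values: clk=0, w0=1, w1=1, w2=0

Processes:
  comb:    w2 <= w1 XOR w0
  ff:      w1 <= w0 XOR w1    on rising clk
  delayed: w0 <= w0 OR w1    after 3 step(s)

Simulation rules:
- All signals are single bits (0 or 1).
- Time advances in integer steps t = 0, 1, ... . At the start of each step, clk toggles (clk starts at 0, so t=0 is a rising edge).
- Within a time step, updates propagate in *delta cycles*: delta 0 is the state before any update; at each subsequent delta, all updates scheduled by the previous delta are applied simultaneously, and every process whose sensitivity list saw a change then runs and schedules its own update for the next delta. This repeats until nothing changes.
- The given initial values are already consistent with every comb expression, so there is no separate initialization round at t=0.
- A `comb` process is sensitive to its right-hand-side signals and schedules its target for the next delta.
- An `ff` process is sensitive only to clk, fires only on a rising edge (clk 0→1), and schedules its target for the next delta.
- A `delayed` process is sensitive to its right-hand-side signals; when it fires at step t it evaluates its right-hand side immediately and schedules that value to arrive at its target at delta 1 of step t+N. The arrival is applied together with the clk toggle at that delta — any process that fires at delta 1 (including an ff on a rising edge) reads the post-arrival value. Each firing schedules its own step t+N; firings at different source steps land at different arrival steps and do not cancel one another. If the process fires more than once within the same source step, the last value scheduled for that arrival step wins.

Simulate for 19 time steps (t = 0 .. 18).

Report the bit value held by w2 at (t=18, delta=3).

t=0 Δ0: w0=1 w2=0 clk=0 w1=1
  Δ1: clk:0→1
  Δ2: w1:1→0
  Δ3: w2:0→1
  (3Δ to stable)
t=1 Δ0: w0=1 w2=1 clk=1 w1=0
  Δ1: clk:1→0
  (1Δ to stable)
t=2 Δ0: w0=1 w2=1 clk=0 w1=0
  Δ1: clk:0→1
  Δ2: w1:0→1
  Δ3: w2:1→0
  (3Δ to stable)
t=3 Δ0: w0=1 w2=0 clk=1 w1=1
  Δ1: clk:1→0
  (1Δ to stable)
t=4 Δ0: w0=1 w2=0 clk=0 w1=1
  Δ1: clk:0→1
  Δ2: w1:1→0
  Δ3: w2:0→1
  (3Δ to stable)
t=5 Δ0: w0=1 w2=1 clk=1 w1=0
  Δ1: clk:1→0
  (1Δ to stable)
t=6 Δ0: w0=1 w2=1 clk=0 w1=0
  Δ1: clk:0→1
  Δ2: w1:0→1
  Δ3: w2:1→0
  (3Δ to stable)
t=7 Δ0: w0=1 w2=0 clk=1 w1=1
  Δ1: clk:1→0
  (1Δ to stable)
t=8 Δ0: w0=1 w2=0 clk=0 w1=1
  Δ1: clk:0→1
  Δ2: w1:1→0
  Δ3: w2:0→1
  (3Δ to stable)
t=9 Δ0: w0=1 w2=1 clk=1 w1=0
  Δ1: clk:1→0
  (1Δ to stable)
t=10 Δ0: w0=1 w2=1 clk=0 w1=0
  Δ1: clk:0→1
  Δ2: w1:0→1
  Δ3: w2:1→0
  (3Δ to stable)
t=11 Δ0: w0=1 w2=0 clk=1 w1=1
  Δ1: clk:1→0
  (1Δ to stable)
t=12 Δ0: w0=1 w2=0 clk=0 w1=1
  Δ1: clk:0→1
  Δ2: w1:1→0
  Δ3: w2:0→1
  (3Δ to stable)
t=13 Δ0: w0=1 w2=1 clk=1 w1=0
  Δ1: clk:1→0
  (1Δ to stable)
t=14 Δ0: w0=1 w2=1 clk=0 w1=0
  Δ1: clk:0→1
  Δ2: w1:0→1
  Δ3: w2:1→0
  (3Δ to stable)
t=15 Δ0: w0=1 w2=0 clk=1 w1=1
  Δ1: clk:1→0
  (1Δ to stable)
t=16 Δ0: w0=1 w2=0 clk=0 w1=1
  Δ1: clk:0→1
  Δ2: w1:1→0
  Δ3: w2:0→1
  (3Δ to stable)
t=17 Δ0: w0=1 w2=1 clk=1 w1=0
  Δ1: clk:1→0
  (1Δ to stable)
t=18 Δ0: w0=1 w2=1 clk=0 w1=0
  Δ1: clk:0→1
  Δ2: w1:0→1
  Δ3: w2:1→0
  (3Δ to stable)

0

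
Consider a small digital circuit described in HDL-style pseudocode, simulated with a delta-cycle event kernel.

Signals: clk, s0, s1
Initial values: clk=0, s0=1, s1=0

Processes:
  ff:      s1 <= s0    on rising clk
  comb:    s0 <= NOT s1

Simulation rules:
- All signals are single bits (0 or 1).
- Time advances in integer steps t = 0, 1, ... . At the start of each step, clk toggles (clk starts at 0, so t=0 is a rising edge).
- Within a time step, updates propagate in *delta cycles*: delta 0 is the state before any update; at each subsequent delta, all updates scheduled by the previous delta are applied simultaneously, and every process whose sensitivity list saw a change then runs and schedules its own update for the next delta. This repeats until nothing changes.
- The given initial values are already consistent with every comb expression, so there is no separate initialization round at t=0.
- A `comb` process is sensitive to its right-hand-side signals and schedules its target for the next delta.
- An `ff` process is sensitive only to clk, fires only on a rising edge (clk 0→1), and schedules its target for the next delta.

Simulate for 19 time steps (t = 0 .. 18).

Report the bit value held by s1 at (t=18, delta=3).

t0.Δ0 clk=0 s1=0 s0=1
t0.Δ1 clk=1 s1=0 s0=1
t0.Δ2 clk=1 s1=1 s0=1
t0.Δ3 clk=1 s1=1 s0=0
t1.Δ0 clk=1 s1=1 s0=0
t1.Δ1 clk=0 s1=1 s0=0
t2.Δ0 clk=0 s1=1 s0=0
t2.Δ1 clk=1 s1=1 s0=0
t2.Δ2 clk=1 s1=0 s0=0
t2.Δ3 clk=1 s1=0 s0=1
t3.Δ0 clk=1 s1=0 s0=1
t3.Δ1 clk=0 s1=0 s0=1
t4.Δ0 clk=0 s1=0 s0=1
t4.Δ1 clk=1 s1=0 s0=1
t4.Δ2 clk=1 s1=1 s0=1
t4.Δ3 clk=1 s1=1 s0=0
t5.Δ0 clk=1 s1=1 s0=0
t5.Δ1 clk=0 s1=1 s0=0
t6.Δ0 clk=0 s1=1 s0=0
t6.Δ1 clk=1 s1=1 s0=0
t6.Δ2 clk=1 s1=0 s0=0
t6.Δ3 clk=1 s1=0 s0=1
t7.Δ0 clk=1 s1=0 s0=1
t7.Δ1 clk=0 s1=0 s0=1
t8.Δ0 clk=0 s1=0 s0=1
t8.Δ1 clk=1 s1=0 s0=1
t8.Δ2 clk=1 s1=1 s0=1
t8.Δ3 clk=1 s1=1 s0=0
t9.Δ0 clk=1 s1=1 s0=0
t9.Δ1 clk=0 s1=1 s0=0
t10.Δ0 clk=0 s1=1 s0=0
t10.Δ1 clk=1 s1=1 s0=0
t10.Δ2 clk=1 s1=0 s0=0
t10.Δ3 clk=1 s1=0 s0=1
t11.Δ0 clk=1 s1=0 s0=1
t11.Δ1 clk=0 s1=0 s0=1
t12.Δ0 clk=0 s1=0 s0=1
t12.Δ1 clk=1 s1=0 s0=1
t12.Δ2 clk=1 s1=1 s0=1
t12.Δ3 clk=1 s1=1 s0=0
t13.Δ0 clk=1 s1=1 s0=0
t13.Δ1 clk=0 s1=1 s0=0
t14.Δ0 clk=0 s1=1 s0=0
t14.Δ1 clk=1 s1=1 s0=0
t14.Δ2 clk=1 s1=0 s0=0
t14.Δ3 clk=1 s1=0 s0=1
t15.Δ0 clk=1 s1=0 s0=1
t15.Δ1 clk=0 s1=0 s0=1
t16.Δ0 clk=0 s1=0 s0=1
t16.Δ1 clk=1 s1=0 s0=1
t16.Δ2 clk=1 s1=1 s0=1
t16.Δ3 clk=1 s1=1 s0=0
t17.Δ0 clk=1 s1=1 s0=0
t17.Δ1 clk=0 s1=1 s0=0
t18.Δ0 clk=0 s1=1 s0=0
t18.Δ1 clk=1 s1=1 s0=0
t18.Δ2 clk=1 s1=0 s0=0
t18.Δ3 clk=1 s1=0 s0=1

0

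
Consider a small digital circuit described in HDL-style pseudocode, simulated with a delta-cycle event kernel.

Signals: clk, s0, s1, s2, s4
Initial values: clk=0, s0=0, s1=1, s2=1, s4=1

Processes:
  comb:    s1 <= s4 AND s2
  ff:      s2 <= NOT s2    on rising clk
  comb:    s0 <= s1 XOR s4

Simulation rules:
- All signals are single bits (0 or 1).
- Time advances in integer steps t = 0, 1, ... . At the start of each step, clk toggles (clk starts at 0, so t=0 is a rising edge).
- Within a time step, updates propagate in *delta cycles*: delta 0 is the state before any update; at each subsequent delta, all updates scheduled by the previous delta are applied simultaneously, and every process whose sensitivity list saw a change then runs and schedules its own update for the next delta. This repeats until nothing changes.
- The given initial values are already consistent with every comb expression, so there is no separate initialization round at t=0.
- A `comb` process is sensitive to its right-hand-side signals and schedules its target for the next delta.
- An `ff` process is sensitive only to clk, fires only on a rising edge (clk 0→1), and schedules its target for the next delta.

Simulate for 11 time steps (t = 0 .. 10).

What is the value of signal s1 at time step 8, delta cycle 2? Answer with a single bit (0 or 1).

1

t0.Δ0 clk=0 s2=1 s1=1 s0=0 s4=1
t0.Δ1 clk=1 s2=1 s1=1 s0=0 s4=1
t0.Δ2 clk=1 s2=0 s1=1 s0=0 s4=1
t0.Δ3 clk=1 s2=0 s1=0 s0=0 s4=1
t0.Δ4 clk=1 s2=0 s1=0 s0=1 s4=1
t1.Δ0 clk=1 s2=0 s1=0 s0=1 s4=1
t1.Δ1 clk=0 s2=0 s1=0 s0=1 s4=1
t2.Δ0 clk=0 s2=0 s1=0 s0=1 s4=1
t2.Δ1 clk=1 s2=0 s1=0 s0=1 s4=1
t2.Δ2 clk=1 s2=1 s1=0 s0=1 s4=1
t2.Δ3 clk=1 s2=1 s1=1 s0=1 s4=1
t2.Δ4 clk=1 s2=1 s1=1 s0=0 s4=1
t3.Δ0 clk=1 s2=1 s1=1 s0=0 s4=1
t3.Δ1 clk=0 s2=1 s1=1 s0=0 s4=1
t4.Δ0 clk=0 s2=1 s1=1 s0=0 s4=1
t4.Δ1 clk=1 s2=1 s1=1 s0=0 s4=1
t4.Δ2 clk=1 s2=0 s1=1 s0=0 s4=1
t4.Δ3 clk=1 s2=0 s1=0 s0=0 s4=1
t4.Δ4 clk=1 s2=0 s1=0 s0=1 s4=1
t5.Δ0 clk=1 s2=0 s1=0 s0=1 s4=1
t5.Δ1 clk=0 s2=0 s1=0 s0=1 s4=1
t6.Δ0 clk=0 s2=0 s1=0 s0=1 s4=1
t6.Δ1 clk=1 s2=0 s1=0 s0=1 s4=1
t6.Δ2 clk=1 s2=1 s1=0 s0=1 s4=1
t6.Δ3 clk=1 s2=1 s1=1 s0=1 s4=1
t6.Δ4 clk=1 s2=1 s1=1 s0=0 s4=1
t7.Δ0 clk=1 s2=1 s1=1 s0=0 s4=1
t7.Δ1 clk=0 s2=1 s1=1 s0=0 s4=1
t8.Δ0 clk=0 s2=1 s1=1 s0=0 s4=1
t8.Δ1 clk=1 s2=1 s1=1 s0=0 s4=1
t8.Δ2 clk=1 s2=0 s1=1 s0=0 s4=1
t8.Δ3 clk=1 s2=0 s1=0 s0=0 s4=1
t8.Δ4 clk=1 s2=0 s1=0 s0=1 s4=1
t9.Δ0 clk=1 s2=0 s1=0 s0=1 s4=1
t9.Δ1 clk=0 s2=0 s1=0 s0=1 s4=1
t10.Δ0 clk=0 s2=0 s1=0 s0=1 s4=1
t10.Δ1 clk=1 s2=0 s1=0 s0=1 s4=1
t10.Δ2 clk=1 s2=1 s1=0 s0=1 s4=1
t10.Δ3 clk=1 s2=1 s1=1 s0=1 s4=1
t10.Δ4 clk=1 s2=1 s1=1 s0=0 s4=1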